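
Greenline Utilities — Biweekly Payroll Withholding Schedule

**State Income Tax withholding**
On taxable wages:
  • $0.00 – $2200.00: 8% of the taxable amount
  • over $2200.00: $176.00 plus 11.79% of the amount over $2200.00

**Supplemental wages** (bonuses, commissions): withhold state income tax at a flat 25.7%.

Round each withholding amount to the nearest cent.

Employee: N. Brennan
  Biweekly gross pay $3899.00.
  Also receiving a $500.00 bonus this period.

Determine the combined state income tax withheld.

$504.81

State Income Tax: taxable = $3899.00
  $176.00 + 11.79% × ($3899.00 − $2200.00) = $176.00 + 11.79% × $1699.00 = $376.31
Supplemental (25.7% flat on bonus): 25.7% × $500.00 = $128.50
Total state income tax: $376.31 + $128.50 = $504.81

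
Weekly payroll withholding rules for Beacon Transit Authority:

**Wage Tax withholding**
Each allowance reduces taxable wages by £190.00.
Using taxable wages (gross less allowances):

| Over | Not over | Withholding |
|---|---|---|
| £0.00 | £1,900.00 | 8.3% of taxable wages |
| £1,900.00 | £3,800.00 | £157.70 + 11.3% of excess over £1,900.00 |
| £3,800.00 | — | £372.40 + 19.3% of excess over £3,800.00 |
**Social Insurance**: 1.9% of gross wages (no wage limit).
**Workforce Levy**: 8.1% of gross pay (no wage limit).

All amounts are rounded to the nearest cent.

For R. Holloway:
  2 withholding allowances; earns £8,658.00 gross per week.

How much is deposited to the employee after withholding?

£6,555.55

Wage Tax: taxable = £8,658.00 − 2×£190.00 = £8,278.00
  £372.40 + 19.3% × (£8,278.00 − £3,800.00) = £372.40 + 19.3% × £4,478.00 = £1,236.65
Social Insurance: 1.9% × £8,658.00 = £164.50
Workforce Levy: 8.1% × £8,658.00 = £701.30
Total withheld: £1,236.65 + £164.50 + £701.30 = £2,102.45
Net pay: £8,658.00 − £2,102.45 = £6,555.55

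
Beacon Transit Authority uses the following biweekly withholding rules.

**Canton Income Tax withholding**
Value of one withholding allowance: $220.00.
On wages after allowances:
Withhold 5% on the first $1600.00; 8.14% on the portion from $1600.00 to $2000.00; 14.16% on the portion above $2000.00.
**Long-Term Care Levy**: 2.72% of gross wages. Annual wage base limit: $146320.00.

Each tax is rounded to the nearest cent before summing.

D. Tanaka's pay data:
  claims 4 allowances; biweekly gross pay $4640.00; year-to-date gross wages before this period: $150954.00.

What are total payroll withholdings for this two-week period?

$361.78

Canton Income Tax: taxable = $4640.00 − 4×$220.00 = $3760.00
  $112.56 + 14.16% × ($3760.00 − $2000.00) = $112.56 + 14.16% × $1760.00 = $361.78
Long-Term Care Levy: YTD $150954.00 ≥ cap $146320.00 → $0.00
Total: $361.78 + $0.00 = $361.78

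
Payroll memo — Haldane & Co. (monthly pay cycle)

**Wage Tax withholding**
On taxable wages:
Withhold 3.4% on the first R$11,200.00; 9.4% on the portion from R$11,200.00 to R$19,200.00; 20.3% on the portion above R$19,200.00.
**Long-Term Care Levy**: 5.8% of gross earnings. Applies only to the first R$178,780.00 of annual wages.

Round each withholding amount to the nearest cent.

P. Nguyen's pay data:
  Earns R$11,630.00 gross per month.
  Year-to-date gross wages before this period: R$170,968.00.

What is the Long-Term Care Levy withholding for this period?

Long-Term Care Levy: cap R$178,780.00 − YTD R$170,968.00 = R$7,812.00 subject; 5.8% × R$7,812.00 = R$453.10

R$453.10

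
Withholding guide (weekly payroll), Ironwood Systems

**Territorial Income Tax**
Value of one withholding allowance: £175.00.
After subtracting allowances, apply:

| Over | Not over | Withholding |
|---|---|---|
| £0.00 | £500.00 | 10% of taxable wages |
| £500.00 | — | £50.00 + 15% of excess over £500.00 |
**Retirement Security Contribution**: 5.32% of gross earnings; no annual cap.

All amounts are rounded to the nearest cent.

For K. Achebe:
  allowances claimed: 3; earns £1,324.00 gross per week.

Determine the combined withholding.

Territorial Income Tax: taxable = £1,324.00 − 3×£175.00 = £799.00
  £50.00 + 15% × (£799.00 − £500.00) = £50.00 + 15% × £299.00 = £94.85
Retirement Security Contribution: 5.32% × £1,324.00 = £70.44
Total: £94.85 + £70.44 = £165.29

£165.29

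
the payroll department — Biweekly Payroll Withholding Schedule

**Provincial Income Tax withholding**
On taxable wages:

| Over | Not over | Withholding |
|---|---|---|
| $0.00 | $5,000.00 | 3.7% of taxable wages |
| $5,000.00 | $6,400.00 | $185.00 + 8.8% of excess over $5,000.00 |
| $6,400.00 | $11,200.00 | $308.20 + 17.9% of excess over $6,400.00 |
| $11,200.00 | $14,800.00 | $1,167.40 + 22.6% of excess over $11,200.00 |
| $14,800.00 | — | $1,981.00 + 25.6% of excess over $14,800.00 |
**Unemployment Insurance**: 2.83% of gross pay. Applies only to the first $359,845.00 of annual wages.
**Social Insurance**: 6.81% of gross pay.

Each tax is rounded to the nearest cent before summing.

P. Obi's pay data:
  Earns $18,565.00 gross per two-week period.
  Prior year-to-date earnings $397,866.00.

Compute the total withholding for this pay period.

Provincial Income Tax: taxable = $18,565.00
  $1,981.00 + 25.6% × ($18,565.00 − $14,800.00) = $1,981.00 + 25.6% × $3,765.00 = $2,944.84
Unemployment Insurance: YTD $397,866.00 ≥ cap $359,845.00 → $0.00
Social Insurance: 6.81% × $18,565.00 = $1,264.28
Total: $2,944.84 + $0.00 + $1,264.28 = $4,209.12

$4,209.12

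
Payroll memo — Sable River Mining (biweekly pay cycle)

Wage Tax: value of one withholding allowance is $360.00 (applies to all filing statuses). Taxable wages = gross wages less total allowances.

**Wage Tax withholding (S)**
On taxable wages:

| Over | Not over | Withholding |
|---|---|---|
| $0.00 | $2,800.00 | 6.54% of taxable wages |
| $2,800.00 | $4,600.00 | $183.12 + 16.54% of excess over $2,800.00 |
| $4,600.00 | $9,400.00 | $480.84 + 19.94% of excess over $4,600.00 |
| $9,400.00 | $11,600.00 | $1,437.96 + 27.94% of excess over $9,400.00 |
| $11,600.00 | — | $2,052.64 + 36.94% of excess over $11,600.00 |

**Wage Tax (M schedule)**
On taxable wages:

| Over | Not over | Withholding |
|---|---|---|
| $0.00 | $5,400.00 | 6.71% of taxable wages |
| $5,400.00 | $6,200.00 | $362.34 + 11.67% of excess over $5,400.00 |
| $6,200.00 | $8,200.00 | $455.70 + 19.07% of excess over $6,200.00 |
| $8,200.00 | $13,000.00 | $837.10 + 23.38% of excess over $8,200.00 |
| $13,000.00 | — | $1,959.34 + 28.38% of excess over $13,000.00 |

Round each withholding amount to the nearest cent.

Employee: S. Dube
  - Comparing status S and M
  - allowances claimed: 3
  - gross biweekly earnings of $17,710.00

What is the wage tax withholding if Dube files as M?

Wage Tax (M): taxable = $17,710.00 − 3×$360.00 = $16,630.00
  $1,959.34 + 28.38% × ($16,630.00 − $13,000.00) = $1,959.34 + 28.38% × $3,630.00 = $2,989.53

$2,989.53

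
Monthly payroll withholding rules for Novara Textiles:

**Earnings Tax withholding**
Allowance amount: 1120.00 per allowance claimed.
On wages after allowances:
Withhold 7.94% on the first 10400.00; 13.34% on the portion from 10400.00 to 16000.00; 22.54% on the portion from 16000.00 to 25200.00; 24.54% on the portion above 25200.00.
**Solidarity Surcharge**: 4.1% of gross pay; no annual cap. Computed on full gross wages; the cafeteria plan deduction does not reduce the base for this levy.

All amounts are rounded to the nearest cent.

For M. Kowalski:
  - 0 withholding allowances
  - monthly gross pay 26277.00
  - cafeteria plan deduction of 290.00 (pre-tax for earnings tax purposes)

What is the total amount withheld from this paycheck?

Earnings Tax: taxable = 26277.00 − 290.00 = 25987.00
  3646.48 + 24.54% × (25987.00 − 25200.00) = 3646.48 + 24.54% × 787.00 = 3839.61
Solidarity Surcharge: 4.1% × 26277.00 = 1077.36
Total: 3839.61 + 1077.36 = 4916.97

4916.97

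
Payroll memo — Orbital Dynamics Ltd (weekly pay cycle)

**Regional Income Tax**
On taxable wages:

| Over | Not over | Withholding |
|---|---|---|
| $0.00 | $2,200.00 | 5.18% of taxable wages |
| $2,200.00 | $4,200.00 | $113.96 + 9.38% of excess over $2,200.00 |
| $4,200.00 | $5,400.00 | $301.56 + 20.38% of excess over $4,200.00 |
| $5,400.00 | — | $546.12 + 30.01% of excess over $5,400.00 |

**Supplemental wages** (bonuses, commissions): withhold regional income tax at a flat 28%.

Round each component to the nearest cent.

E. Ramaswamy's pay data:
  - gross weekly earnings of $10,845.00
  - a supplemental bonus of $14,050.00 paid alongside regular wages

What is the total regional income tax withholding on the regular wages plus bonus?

$6,114.16

Regional Income Tax: taxable = $10,845.00
  $546.12 + 30.01% × ($10,845.00 − $5,400.00) = $546.12 + 30.01% × $5,445.00 = $2,180.16
Supplemental (28% flat on bonus): 28% × $14,050.00 = $3,934.00
Total regional income tax: $2,180.16 + $3,934.00 = $6,114.16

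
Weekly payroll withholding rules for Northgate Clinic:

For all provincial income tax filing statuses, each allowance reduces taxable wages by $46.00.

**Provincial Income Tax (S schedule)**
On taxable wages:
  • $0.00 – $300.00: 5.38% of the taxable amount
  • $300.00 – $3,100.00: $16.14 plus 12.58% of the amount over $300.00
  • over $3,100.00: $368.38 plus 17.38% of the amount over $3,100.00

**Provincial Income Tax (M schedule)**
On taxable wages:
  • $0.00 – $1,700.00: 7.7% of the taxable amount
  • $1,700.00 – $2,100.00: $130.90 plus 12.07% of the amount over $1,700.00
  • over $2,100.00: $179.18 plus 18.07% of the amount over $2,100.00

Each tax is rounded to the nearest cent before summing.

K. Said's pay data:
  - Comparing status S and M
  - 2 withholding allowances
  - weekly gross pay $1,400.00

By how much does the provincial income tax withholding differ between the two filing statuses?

Provincial Income Tax (S): taxable = $1,400.00 − 2×$46.00 = $1,308.00
  $16.14 + 12.58% × ($1,308.00 − $300.00) = $16.14 + 12.58% × $1,008.00 = $142.95
Provincial Income Tax (M): taxable = $1,400.00 − 2×$46.00 = $1,308.00
  7.7% × $1,308.00 = $100.72
Difference: |$142.95 − $100.72| = $42.23 (higher under S)

$42.23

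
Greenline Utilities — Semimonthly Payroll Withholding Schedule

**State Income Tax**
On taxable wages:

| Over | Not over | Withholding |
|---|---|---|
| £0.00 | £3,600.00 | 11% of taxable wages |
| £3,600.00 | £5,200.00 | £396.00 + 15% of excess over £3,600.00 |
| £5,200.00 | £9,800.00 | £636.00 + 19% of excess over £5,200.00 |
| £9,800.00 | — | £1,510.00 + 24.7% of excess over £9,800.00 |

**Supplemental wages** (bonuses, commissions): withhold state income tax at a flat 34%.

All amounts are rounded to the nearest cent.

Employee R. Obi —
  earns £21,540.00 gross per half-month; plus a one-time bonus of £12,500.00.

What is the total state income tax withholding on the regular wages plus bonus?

State Income Tax: taxable = £21,540.00
  £1,510.00 + 24.7% × (£21,540.00 − £9,800.00) = £1,510.00 + 24.7% × £11,740.00 = £4,409.78
Supplemental (34% flat on bonus): 34% × £12,500.00 = £4,250.00
Total state income tax: £4,409.78 + £4,250.00 = £8,659.78

£8,659.78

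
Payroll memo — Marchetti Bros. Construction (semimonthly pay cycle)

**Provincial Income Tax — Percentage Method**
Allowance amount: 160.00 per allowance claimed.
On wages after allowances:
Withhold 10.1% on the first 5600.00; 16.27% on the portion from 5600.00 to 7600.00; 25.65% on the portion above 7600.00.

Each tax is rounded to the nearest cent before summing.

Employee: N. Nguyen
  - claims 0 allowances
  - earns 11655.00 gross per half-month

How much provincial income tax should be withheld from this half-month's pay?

1931.11

Provincial Income Tax: taxable = 11655.00
  891.00 + 25.65% × (11655.00 − 7600.00) = 891.00 + 25.65% × 4055.00 = 1931.11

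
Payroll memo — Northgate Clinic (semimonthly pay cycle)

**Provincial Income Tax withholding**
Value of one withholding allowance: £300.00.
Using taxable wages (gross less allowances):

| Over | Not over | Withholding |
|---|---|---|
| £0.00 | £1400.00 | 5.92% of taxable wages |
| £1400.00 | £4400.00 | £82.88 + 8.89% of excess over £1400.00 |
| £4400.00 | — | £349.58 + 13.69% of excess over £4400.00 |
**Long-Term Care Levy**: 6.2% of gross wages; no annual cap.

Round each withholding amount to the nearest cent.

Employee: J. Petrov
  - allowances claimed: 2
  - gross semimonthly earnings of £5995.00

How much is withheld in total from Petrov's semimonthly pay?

£857.49

Provincial Income Tax: taxable = £5995.00 − 2×£300.00 = £5395.00
  £349.58 + 13.69% × (£5395.00 − £4400.00) = £349.58 + 13.69% × £995.00 = £485.80
Long-Term Care Levy: 6.2% × £5995.00 = £371.69
Total: £485.80 + £371.69 = £857.49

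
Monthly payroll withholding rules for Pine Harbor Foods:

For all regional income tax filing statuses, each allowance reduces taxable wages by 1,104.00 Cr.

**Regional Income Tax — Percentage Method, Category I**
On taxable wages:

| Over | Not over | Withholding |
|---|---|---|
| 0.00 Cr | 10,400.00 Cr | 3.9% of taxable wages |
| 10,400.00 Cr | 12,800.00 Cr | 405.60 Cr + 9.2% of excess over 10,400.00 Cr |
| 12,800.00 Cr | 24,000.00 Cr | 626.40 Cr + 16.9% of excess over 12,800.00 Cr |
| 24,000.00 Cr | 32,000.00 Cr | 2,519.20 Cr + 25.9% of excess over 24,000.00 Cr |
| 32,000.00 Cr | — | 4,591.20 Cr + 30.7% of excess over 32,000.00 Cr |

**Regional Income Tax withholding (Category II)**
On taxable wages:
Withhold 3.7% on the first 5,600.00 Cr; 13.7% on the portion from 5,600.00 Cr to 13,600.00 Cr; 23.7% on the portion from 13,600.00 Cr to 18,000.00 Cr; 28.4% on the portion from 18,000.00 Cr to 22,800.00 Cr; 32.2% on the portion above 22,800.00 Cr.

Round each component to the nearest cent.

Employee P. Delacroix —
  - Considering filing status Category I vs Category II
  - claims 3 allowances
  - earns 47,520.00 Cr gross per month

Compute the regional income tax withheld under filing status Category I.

Regional Income Tax (Category I): taxable = 47,520.00 Cr − 3×1,104.00 Cr = 44,208.00 Cr
  4,591.20 Cr + 30.7% × (44,208.00 Cr − 32,000.00 Cr) = 4,591.20 Cr + 30.7% × 12,208.00 Cr = 8,339.06 Cr

8,339.06 Cr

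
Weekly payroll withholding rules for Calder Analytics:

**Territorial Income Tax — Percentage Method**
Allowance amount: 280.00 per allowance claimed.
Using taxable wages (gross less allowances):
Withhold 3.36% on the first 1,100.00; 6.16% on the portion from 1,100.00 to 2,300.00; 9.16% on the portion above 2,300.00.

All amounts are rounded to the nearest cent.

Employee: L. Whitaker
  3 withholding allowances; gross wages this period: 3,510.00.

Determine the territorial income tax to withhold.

144.77

Territorial Income Tax: taxable = 3,510.00 − 3×280.00 = 2,670.00
  110.88 + 9.16% × (2,670.00 − 2,300.00) = 110.88 + 9.16% × 370.00 = 144.77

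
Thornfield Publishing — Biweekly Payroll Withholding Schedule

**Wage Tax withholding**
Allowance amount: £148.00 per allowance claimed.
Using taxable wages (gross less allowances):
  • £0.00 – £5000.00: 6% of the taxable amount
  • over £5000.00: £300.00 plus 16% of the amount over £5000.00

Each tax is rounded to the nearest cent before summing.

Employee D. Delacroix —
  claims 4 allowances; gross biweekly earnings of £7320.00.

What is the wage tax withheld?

Wage Tax: taxable = £7320.00 − 4×£148.00 = £6728.00
  £300.00 + 16% × (£6728.00 − £5000.00) = £300.00 + 16% × £1728.00 = £576.48

£576.48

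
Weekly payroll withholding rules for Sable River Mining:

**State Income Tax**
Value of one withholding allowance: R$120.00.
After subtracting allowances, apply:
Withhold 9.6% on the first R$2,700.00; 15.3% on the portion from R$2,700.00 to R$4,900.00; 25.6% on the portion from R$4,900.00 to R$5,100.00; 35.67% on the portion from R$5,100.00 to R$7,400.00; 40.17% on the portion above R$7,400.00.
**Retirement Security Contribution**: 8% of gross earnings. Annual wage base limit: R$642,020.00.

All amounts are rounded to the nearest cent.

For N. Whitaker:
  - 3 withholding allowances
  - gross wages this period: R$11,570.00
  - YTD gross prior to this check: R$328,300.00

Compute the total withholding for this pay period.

State Income Tax: taxable = R$11,570.00 − 3×R$120.00 = R$11,210.00
  R$1,467.41 + 40.17% × (R$11,210.00 − R$7,400.00) = R$1,467.41 + 40.17% × R$3,810.00 = R$2,997.89
Retirement Security Contribution: 8% × R$11,570.00 = R$925.60
Total: R$2,997.89 + R$925.60 = R$3,923.49

R$3,923.49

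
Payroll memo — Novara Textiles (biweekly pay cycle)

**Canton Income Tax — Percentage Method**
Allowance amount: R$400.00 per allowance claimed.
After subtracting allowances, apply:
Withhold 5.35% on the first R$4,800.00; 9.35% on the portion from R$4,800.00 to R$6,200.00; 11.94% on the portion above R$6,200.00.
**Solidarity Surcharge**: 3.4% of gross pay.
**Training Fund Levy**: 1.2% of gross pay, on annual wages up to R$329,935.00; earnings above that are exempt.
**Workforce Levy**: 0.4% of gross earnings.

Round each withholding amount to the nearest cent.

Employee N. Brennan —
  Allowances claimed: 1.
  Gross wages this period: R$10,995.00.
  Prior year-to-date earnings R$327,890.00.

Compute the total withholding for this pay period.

Canton Income Tax: taxable = R$10,995.00 − 1×R$400.00 = R$10,595.00
  R$387.70 + 11.94% × (R$10,595.00 − R$6,200.00) = R$387.70 + 11.94% × R$4,395.00 = R$912.46
Solidarity Surcharge: 3.4% × R$10,995.00 = R$373.83
Training Fund Levy: cap R$329,935.00 − YTD R$327,890.00 = R$2,045.00 subject; 1.2% × R$2,045.00 = R$24.54
Workforce Levy: 0.4% × R$10,995.00 = R$43.98
Total: R$912.46 + R$373.83 + R$24.54 + R$43.98 = R$1,354.81

R$1,354.81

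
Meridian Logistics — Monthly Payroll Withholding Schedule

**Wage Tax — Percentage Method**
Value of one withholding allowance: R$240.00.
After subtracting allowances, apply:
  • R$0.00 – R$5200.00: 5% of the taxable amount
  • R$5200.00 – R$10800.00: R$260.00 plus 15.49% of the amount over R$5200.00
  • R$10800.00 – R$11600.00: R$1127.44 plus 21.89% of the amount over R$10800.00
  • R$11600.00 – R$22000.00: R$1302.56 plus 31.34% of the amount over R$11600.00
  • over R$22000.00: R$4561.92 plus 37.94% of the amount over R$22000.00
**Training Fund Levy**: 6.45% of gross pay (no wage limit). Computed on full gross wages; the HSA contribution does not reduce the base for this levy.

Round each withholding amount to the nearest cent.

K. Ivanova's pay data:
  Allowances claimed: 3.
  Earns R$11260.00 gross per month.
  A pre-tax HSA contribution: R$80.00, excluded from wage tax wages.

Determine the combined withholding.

R$1801.04

Wage Tax: taxable = R$11260.00 − R$80.00 − 3×R$240.00 = R$10460.00
  R$260.00 + 15.49% × (R$10460.00 − R$5200.00) = R$260.00 + 15.49% × R$5260.00 = R$1074.77
Training Fund Levy: 6.45% × R$11260.00 = R$726.27
Total: R$1074.77 + R$726.27 = R$1801.04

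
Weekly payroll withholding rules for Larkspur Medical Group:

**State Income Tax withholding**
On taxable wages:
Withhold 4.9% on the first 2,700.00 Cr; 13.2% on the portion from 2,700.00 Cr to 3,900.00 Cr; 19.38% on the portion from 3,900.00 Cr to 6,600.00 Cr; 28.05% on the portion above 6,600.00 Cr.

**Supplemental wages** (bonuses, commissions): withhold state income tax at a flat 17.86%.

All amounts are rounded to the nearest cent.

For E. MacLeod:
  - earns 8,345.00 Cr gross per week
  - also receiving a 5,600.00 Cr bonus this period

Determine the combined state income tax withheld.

State Income Tax: taxable = 8,345.00 Cr
  813.96 Cr + 28.05% × (8,345.00 Cr − 6,600.00 Cr) = 813.96 Cr + 28.05% × 1,745.00 Cr = 1,303.43 Cr
Supplemental (17.86% flat on bonus): 17.86% × 5,600.00 Cr = 1,000.16 Cr
Total state income tax: 1,303.43 Cr + 1,000.16 Cr = 2,303.59 Cr

2,303.59 Cr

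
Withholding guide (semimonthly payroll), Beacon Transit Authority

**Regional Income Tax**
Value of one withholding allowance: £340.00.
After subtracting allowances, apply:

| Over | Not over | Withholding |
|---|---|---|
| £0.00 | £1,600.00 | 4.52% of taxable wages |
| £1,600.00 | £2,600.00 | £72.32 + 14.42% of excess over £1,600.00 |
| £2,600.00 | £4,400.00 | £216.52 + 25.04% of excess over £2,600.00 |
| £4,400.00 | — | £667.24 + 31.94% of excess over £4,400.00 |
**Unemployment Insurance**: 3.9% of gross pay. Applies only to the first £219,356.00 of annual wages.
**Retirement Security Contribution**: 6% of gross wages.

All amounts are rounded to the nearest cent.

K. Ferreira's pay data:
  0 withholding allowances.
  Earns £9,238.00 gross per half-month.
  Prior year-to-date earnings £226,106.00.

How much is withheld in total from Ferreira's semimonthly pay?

Regional Income Tax: taxable = £9,238.00
  £667.24 + 31.94% × (£9,238.00 − £4,400.00) = £667.24 + 31.94% × £4,838.00 = £2,212.50
Unemployment Insurance: YTD £226,106.00 ≥ cap £219,356.00 → £0.00
Retirement Security Contribution: 6% × £9,238.00 = £554.28
Total: £2,212.50 + £0.00 + £554.28 = £2,766.78

£2,766.78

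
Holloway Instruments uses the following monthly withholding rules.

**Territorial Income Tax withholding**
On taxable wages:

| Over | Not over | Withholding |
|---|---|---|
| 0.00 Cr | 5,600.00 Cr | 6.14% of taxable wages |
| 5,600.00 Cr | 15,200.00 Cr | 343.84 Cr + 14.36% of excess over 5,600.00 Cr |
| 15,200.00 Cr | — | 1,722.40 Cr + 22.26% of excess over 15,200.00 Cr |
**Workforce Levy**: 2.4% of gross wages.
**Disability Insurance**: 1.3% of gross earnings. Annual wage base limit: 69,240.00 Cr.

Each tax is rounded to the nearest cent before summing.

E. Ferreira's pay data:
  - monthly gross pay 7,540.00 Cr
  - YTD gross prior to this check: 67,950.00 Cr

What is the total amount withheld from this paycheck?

Territorial Income Tax: taxable = 7,540.00 Cr
  343.84 Cr + 14.36% × (7,540.00 Cr − 5,600.00 Cr) = 343.84 Cr + 14.36% × 1,940.00 Cr = 622.42 Cr
Workforce Levy: 2.4% × 7,540.00 Cr = 180.96 Cr
Disability Insurance: cap 69,240.00 Cr − YTD 67,950.00 Cr = 1,290.00 Cr subject; 1.3% × 1,290.00 Cr = 16.77 Cr
Total: 622.42 Cr + 180.96 Cr + 16.77 Cr = 820.15 Cr

820.15 Cr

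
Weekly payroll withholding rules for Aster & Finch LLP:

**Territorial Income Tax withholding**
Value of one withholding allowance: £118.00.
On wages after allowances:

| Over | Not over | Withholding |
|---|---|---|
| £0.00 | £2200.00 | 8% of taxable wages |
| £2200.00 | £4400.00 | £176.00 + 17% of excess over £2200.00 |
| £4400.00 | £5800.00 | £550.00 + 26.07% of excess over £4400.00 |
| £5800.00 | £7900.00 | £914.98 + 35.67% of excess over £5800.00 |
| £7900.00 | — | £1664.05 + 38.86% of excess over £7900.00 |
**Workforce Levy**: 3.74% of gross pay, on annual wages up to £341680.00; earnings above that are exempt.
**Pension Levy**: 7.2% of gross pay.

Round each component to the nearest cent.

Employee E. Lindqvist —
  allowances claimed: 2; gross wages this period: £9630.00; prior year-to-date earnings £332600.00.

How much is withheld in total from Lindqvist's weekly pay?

£3277.57

Territorial Income Tax: taxable = £9630.00 − 2×£118.00 = £9394.00
  £1664.05 + 38.86% × (£9394.00 − £7900.00) = £1664.05 + 38.86% × £1494.00 = £2244.62
Workforce Levy: cap £341680.00 − YTD £332600.00 = £9080.00 subject; 3.74% × £9080.00 = £339.59
Pension Levy: 7.2% × £9630.00 = £693.36
Total: £2244.62 + £339.59 + £693.36 = £3277.57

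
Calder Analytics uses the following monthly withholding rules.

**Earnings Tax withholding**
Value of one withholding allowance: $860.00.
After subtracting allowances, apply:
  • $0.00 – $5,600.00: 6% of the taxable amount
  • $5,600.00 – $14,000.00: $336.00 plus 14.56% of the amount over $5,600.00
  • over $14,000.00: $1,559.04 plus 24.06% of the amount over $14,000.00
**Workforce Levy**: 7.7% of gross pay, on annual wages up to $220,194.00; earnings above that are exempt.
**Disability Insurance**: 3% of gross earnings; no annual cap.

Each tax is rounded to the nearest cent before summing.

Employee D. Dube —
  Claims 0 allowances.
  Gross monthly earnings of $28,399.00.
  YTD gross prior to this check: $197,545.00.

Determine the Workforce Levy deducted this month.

$1,743.97

Workforce Levy: cap $220,194.00 − YTD $197,545.00 = $22,649.00 subject; 7.7% × $22,649.00 = $1,743.97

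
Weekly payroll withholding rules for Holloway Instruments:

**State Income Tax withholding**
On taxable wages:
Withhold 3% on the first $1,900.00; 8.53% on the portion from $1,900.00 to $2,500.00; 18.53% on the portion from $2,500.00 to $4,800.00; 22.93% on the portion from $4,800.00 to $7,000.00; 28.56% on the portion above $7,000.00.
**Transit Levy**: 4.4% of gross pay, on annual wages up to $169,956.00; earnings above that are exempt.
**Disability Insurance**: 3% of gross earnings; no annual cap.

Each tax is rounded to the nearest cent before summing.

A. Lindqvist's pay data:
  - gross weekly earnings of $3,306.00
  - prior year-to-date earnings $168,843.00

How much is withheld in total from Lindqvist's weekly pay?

$405.68

State Income Tax: taxable = $3,306.00
  $108.18 + 18.53% × ($3,306.00 − $2,500.00) = $108.18 + 18.53% × $806.00 = $257.53
Transit Levy: cap $169,956.00 − YTD $168,843.00 = $1,113.00 subject; 4.4% × $1,113.00 = $48.97
Disability Insurance: 3% × $3,306.00 = $99.18
Total: $257.53 + $48.97 + $99.18 = $405.68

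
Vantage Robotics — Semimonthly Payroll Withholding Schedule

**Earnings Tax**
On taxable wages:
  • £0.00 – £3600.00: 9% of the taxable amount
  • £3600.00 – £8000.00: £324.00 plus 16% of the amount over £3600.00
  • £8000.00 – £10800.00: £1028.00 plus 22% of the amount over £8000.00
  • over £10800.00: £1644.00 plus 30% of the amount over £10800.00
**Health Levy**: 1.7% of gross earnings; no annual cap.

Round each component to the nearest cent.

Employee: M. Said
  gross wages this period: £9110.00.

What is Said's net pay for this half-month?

Earnings Tax: taxable = £9110.00
  £1028.00 + 22% × (£9110.00 − £8000.00) = £1028.00 + 22% × £1110.00 = £1272.20
Health Levy: 1.7% × £9110.00 = £154.87
Total withheld: £1272.20 + £154.87 = £1427.07
Net pay: £9110.00 − £1427.07 = £7682.93

£7682.93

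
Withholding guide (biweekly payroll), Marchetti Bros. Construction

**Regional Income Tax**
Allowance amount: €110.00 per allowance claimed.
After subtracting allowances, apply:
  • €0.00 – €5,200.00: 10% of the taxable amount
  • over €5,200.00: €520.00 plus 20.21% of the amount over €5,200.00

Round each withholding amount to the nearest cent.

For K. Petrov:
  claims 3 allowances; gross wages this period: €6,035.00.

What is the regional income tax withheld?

Regional Income Tax: taxable = €6,035.00 − 3×€110.00 = €5,705.00
  €520.00 + 20.21% × (€5,705.00 − €5,200.00) = €520.00 + 20.21% × €505.00 = €622.06

€622.06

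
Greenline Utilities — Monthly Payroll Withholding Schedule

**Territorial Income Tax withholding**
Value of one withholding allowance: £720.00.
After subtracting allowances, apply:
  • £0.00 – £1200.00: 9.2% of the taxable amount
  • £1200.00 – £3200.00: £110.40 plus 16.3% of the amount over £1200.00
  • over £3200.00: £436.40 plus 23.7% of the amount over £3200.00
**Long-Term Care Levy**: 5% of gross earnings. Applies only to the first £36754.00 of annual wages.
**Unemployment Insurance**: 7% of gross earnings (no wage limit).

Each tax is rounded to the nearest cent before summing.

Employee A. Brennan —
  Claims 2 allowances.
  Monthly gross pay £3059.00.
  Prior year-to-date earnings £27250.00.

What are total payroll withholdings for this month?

Territorial Income Tax: taxable = £3059.00 − 2×£720.00 = £1619.00
  £110.40 + 16.3% × (£1619.00 − £1200.00) = £110.40 + 16.3% × £419.00 = £178.70
Long-Term Care Levy: 5% × £3059.00 = £152.95
Unemployment Insurance: 7% × £3059.00 = £214.13
Total: £178.70 + £152.95 + £214.13 = £545.78

£545.78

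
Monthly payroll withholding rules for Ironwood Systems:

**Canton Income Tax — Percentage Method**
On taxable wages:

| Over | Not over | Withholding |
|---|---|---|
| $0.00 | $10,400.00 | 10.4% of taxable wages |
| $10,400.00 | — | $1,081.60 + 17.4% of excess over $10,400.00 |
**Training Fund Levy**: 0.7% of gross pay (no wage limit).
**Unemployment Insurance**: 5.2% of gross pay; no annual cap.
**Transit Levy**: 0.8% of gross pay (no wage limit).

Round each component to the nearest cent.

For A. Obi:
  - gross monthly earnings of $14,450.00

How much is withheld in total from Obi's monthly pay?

$2,754.45

Canton Income Tax: taxable = $14,450.00
  $1,081.60 + 17.4% × ($14,450.00 − $10,400.00) = $1,081.60 + 17.4% × $4,050.00 = $1,786.30
Training Fund Levy: 0.7% × $14,450.00 = $101.15
Unemployment Insurance: 5.2% × $14,450.00 = $751.40
Transit Levy: 0.8% × $14,450.00 = $115.60
Total: $1,786.30 + $101.15 + $751.40 + $115.60 = $2,754.45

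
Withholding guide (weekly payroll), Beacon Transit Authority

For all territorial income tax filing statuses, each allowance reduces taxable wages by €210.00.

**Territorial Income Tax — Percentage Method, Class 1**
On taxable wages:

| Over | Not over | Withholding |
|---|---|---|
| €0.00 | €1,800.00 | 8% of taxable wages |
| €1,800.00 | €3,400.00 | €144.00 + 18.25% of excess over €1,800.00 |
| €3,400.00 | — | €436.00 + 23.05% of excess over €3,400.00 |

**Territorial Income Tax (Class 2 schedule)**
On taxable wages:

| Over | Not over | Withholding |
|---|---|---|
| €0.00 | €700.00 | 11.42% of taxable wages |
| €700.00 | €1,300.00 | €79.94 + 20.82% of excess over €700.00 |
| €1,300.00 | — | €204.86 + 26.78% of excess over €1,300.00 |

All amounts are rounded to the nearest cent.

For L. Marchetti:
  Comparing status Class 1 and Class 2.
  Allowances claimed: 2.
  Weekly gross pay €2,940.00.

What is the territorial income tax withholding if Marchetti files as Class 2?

Territorial Income Tax (Class 2): taxable = €2,940.00 − 2×€210.00 = €2,520.00
  €204.86 + 26.78% × (€2,520.00 − €1,300.00) = €204.86 + 26.78% × €1,220.00 = €531.58

€531.58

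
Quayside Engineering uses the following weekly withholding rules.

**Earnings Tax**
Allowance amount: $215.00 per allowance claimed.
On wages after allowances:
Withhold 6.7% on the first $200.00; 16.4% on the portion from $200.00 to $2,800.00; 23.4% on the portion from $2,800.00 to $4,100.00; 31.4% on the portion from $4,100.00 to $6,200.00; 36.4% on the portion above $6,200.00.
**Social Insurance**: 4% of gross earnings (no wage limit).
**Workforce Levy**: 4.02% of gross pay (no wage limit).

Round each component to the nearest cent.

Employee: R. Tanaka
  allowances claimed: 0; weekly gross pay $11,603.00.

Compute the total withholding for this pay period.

$4,300.65

Earnings Tax: taxable = $11,603.00
  $1,403.40 + 36.4% × ($11,603.00 − $6,200.00) = $1,403.40 + 36.4% × $5,403.00 = $3,370.09
Social Insurance: 4% × $11,603.00 = $464.12
Workforce Levy: 4.02% × $11,603.00 = $466.44
Total: $3,370.09 + $464.12 + $466.44 = $4,300.65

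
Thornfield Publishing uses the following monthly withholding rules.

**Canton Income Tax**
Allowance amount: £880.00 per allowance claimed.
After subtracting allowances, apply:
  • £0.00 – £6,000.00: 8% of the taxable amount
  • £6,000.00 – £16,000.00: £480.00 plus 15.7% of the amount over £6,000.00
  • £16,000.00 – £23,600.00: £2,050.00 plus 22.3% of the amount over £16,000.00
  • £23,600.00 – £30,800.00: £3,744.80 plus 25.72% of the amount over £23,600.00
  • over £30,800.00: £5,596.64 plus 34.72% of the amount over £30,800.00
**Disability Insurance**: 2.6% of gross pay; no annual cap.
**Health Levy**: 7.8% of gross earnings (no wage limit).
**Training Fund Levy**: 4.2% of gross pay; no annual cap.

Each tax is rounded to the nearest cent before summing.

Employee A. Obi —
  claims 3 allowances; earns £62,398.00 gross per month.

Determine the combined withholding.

Canton Income Tax: taxable = £62,398.00 − 3×£880.00 = £59,758.00
  £5,596.64 + 34.72% × (£59,758.00 − £30,800.00) = £5,596.64 + 34.72% × £28,958.00 = £15,650.86
Disability Insurance: 2.6% × £62,398.00 = £1,622.35
Health Levy: 7.8% × £62,398.00 = £4,867.04
Training Fund Levy: 4.2% × £62,398.00 = £2,620.72
Total: £15,650.86 + £1,622.35 + £4,867.04 + £2,620.72 = £24,760.97

£24,760.97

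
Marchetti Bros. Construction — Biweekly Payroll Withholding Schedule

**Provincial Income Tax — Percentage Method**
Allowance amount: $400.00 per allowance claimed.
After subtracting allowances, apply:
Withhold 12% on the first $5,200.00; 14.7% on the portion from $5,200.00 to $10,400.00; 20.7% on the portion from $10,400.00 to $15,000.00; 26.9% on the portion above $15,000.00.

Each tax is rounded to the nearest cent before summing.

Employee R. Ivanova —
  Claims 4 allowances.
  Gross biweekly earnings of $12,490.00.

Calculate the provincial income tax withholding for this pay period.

Provincial Income Tax: taxable = $12,490.00 − 4×$400.00 = $10,890.00
  $1,388.40 + 20.7% × ($10,890.00 − $10,400.00) = $1,388.40 + 20.7% × $490.00 = $1,489.83

$1,489.83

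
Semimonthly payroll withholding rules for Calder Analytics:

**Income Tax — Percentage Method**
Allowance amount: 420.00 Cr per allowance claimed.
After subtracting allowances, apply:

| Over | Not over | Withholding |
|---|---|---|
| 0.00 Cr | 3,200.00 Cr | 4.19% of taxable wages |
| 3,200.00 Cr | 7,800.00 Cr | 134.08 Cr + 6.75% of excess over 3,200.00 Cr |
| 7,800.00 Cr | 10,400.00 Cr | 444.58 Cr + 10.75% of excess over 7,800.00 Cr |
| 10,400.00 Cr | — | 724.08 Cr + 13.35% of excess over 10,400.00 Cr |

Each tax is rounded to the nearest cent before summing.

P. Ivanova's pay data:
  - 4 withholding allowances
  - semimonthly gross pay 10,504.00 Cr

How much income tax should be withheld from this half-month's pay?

554.66 Cr

Income Tax: taxable = 10,504.00 Cr − 4×420.00 Cr = 8,824.00 Cr
  444.58 Cr + 10.75% × (8,824.00 Cr − 7,800.00 Cr) = 444.58 Cr + 10.75% × 1,024.00 Cr = 554.66 Cr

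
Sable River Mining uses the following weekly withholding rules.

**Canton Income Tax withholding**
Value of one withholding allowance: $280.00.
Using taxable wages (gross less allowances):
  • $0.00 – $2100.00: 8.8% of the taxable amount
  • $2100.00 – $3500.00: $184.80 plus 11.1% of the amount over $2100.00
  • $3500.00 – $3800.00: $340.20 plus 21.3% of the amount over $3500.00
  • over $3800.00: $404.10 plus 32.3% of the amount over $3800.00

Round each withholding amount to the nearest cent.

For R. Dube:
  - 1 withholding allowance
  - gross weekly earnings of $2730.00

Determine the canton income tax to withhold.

Canton Income Tax: taxable = $2730.00 − 1×$280.00 = $2450.00
  $184.80 + 11.1% × ($2450.00 − $2100.00) = $184.80 + 11.1% × $350.00 = $223.65

$223.65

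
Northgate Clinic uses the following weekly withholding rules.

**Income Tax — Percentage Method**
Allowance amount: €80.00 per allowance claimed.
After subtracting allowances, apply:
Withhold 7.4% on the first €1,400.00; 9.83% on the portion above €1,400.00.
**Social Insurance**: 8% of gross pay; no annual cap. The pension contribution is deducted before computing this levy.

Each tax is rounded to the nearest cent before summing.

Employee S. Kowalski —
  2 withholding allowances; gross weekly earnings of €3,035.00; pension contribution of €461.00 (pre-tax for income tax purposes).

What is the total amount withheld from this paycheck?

Income Tax: taxable = €3,035.00 − €461.00 − 2×€80.00 = €2,414.00
  €103.60 + 9.83% × (€2,414.00 − €1,400.00) = €103.60 + 9.83% × €1,014.00 = €203.28
Social Insurance: 8% × €2,574.00 = €205.92
Total: €203.28 + €205.92 = €409.20

€409.20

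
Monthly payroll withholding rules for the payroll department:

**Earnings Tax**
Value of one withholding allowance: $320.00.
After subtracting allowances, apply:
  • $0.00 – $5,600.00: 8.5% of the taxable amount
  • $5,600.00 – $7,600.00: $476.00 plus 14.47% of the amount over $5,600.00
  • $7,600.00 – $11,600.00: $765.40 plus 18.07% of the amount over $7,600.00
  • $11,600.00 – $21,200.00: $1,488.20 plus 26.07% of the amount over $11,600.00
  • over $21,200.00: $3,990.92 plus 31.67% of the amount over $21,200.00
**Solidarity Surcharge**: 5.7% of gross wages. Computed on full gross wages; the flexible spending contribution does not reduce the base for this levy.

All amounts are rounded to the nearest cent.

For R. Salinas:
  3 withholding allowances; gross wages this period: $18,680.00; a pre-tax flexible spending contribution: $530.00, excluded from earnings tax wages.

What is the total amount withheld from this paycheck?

Earnings Tax: taxable = $18,680.00 − $530.00 − 3×$320.00 = $17,190.00
  $1,488.20 + 26.07% × ($17,190.00 − $11,600.00) = $1,488.20 + 26.07% × $5,590.00 = $2,945.51
Solidarity Surcharge: 5.7% × $18,680.00 = $1,064.76
Total: $2,945.51 + $1,064.76 = $4,010.27

$4,010.27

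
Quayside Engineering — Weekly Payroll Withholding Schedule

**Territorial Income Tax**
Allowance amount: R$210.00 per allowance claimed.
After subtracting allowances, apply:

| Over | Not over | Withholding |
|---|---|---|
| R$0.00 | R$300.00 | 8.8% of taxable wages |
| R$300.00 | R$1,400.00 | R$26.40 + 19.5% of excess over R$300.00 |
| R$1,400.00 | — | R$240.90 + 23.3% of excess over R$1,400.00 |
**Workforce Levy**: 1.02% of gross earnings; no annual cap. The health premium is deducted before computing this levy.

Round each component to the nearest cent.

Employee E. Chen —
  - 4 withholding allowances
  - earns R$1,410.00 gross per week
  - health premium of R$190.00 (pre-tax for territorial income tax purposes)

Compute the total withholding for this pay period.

R$54.44

Territorial Income Tax: taxable = R$1,410.00 − R$190.00 − 4×R$210.00 = R$380.00
  R$26.40 + 19.5% × (R$380.00 − R$300.00) = R$26.40 + 19.5% × R$80.00 = R$42.00
Workforce Levy: 1.02% × R$1,220.00 = R$12.44
Total: R$42.00 + R$12.44 = R$54.44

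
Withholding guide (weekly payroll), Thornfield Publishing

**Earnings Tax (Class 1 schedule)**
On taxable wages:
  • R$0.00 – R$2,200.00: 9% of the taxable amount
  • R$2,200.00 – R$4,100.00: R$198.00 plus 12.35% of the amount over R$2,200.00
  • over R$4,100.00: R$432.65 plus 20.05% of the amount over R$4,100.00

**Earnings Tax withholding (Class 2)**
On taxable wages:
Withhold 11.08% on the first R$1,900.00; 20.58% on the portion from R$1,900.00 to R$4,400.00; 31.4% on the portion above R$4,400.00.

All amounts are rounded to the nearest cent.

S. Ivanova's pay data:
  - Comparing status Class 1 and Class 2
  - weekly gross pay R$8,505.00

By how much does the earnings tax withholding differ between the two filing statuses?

Earnings Tax (Class 1): taxable = R$8,505.00
  R$432.65 + 20.05% × (R$8,505.00 − R$4,100.00) = R$432.65 + 20.05% × R$4,405.00 = R$1,315.85
Earnings Tax (Class 2): taxable = R$8,505.00
  R$725.02 + 31.4% × (R$8,505.00 − R$4,400.00) = R$725.02 + 31.4% × R$4,105.00 = R$2,013.99
Difference: |R$1,315.85 − R$2,013.99| = R$698.14 (higher under Class 2)

R$698.14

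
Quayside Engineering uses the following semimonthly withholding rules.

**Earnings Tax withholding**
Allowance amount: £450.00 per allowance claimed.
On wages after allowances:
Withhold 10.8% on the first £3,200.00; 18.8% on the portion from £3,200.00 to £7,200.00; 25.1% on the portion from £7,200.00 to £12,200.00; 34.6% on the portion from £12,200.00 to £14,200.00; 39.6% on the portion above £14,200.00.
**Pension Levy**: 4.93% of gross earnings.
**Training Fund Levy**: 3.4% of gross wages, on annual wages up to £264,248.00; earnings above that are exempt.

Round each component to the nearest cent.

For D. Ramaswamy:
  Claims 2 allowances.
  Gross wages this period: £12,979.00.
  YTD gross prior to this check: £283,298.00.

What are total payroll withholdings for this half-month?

£2,962.09

Earnings Tax: taxable = £12,979.00 − 2×£450.00 = £12,079.00
  £1,097.60 + 25.1% × (£12,079.00 − £7,200.00) = £1,097.60 + 25.1% × £4,879.00 = £2,322.23
Pension Levy: 4.93% × £12,979.00 = £639.86
Training Fund Levy: YTD £283,298.00 ≥ cap £264,248.00 → £0.00
Total: £2,322.23 + £639.86 + £0.00 = £2,962.09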